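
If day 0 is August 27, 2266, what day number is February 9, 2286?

7106

Aug 27, 2266 → Aug 27, 2267: 365 days.
Aug 27, 2267 → Aug 27, 2268: 366 days (Feb 29, 2268 is in that span).
Aug 27, 2268 → Aug 27, 2269: 365 days.
Aug 27, 2269 → Aug 27, 2270: 365 days.
Aug 27, 2270 → Aug 27, 2271: 365 days.
Aug 27, 2271 → Aug 27, 2272: 366 days (Feb 29, 2272 is in that span).
Aug 27, 2272 → Aug 27, 2273: 365 days.
Aug 27, 2273 → Aug 27, 2274: 365 days.
Aug 27, 2274 → Aug 27, 2275: 365 days.
Aug 27, 2275 → Aug 27, 2276: 366 days (Feb 29, 2276 is in that span).
Aug 27, 2276 → Aug 27, 2277: 365 days.
Aug 27, 2277 → Aug 27, 2278: 365 days.
Aug 27, 2278 → Aug 27, 2279: 365 days.
Aug 27, 2279 → Aug 27, 2280: 366 days (Feb 29, 2280 is in that span).
Aug 27, 2280 → Aug 27, 2281: 365 days.
Aug 27, 2281 → Aug 27, 2282: 365 days.
Aug 27, 2282 → Aug 27, 2283: 365 days.
Aug 27, 2283 → Aug 27, 2284: 366 days (Feb 29, 2284 is in that span).
Aug 27, 2284 → Aug 27, 2285: 365 days.
Aug 27, 2285 → Sep 27, 2285: 31 days (August has 31).
Sep 27, 2285 → Oct 27, 2285: 30 days (September has 30).
Oct 27, 2285 → Nov 27, 2285: 31 days (October has 31).
Nov 27, 2285 → Dec 27, 2285: 30 days (November has 30).
Dec 27, 2285 → Jan 27, 2286: 31 days (December has 31).
Jan 27, 2286 → Feb 9, 2286: 13 days.
Total: 7106 days.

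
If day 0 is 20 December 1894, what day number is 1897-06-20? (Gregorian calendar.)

Dec 20, 1894 → Dec 20, 1895: 365 days.
Dec 20, 1895 → Dec 20, 1896: 366 days (Feb 29, 1896 is in that span).
Dec 20, 1896 → Jan 20, 1897: 31 days (December has 31).
Jan 20, 1897 → Feb 20, 1897: 31 days (January has 31).
Feb 20, 1897 → Mar 20, 1897: 28 days (February has 28).
Mar 20, 1897 → Apr 20, 1897: 31 days (March has 31).
Apr 20, 1897 → May 20, 1897: 30 days (April has 30).
May 20, 1897 → Jun 20, 1897: 31 days.
Total: 913 days.

913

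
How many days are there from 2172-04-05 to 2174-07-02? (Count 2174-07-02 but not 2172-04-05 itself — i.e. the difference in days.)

Apr 5, 2172 → Apr 5, 2173: 365 days.
Apr 5, 2173 → Apr 5, 2174: 365 days.
Apr 5, 2174 → May 5, 2174: 30 days (April has 30).
May 5, 2174 → Jun 5, 2174: 31 days (May has 31).
Jun 5, 2174 → Jul 2, 2174: 27 days.
Total: 818 days.

818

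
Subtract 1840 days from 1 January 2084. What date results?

−365 (one year) → Jan 1, 2083 (1475 left).
−365 (one year) → Jan 1, 2082 (1110 left).
−365 (one year) → Jan 1, 2081 (745 left).
−366 (one year; includes Feb 29, 2080) → Jan 1, 2080 (379 left).
−1 → Dec 31, 2079 (end of Dec, 31 days; 378 left).
−31 → Nov 30, 2079 (end of Nov, 30 days; 347 left).
−30 → Oct 31, 2079 (end of Oct, 31 days; 317 left).
−31 → Sep 30, 2079 (end of Sep, 30 days; 286 left).
−30 → Aug 31, 2079 (end of Aug, 31 days; 256 left).
−31 → Jul 31, 2079 (end of Jul, 31 days; 225 left).
−31 → Jun 30, 2079 (end of Jun, 30 days; 194 left).
−30 → May 31, 2079 (end of May, 31 days; 164 left).
−31 → Apr 30, 2079 (end of Apr, 30 days; 133 left).
−30 → Mar 31, 2079 (end of Mar, 31 days; 103 left).
−31 → Feb 28, 2079 (end of Feb, 28 days; 72 left).
−28 → Jan 31, 2079 (end of Jan, 31 days; 44 left).
−31 → Dec 31, 2078 (end of Dec, 31 days; 13 left).
−13 → Dec 18, 2078.

December 18, 2078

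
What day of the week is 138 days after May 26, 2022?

May 26, 2022 is a Thursday.
138 mod 7 = 5, so 138 days after a Thursday is Thursday + 5 = Tuesday.

Tuesday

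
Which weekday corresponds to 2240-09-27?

Sunday

Doomsday rule: the anchor day for the 2200s is Friday. For year 40: 40÷12 = 3 r 4, and 4÷4 = 1, so 3+4+1 = 8.
Friday + 8 ≡ Saturday — that's 2240's doomsday.
In September the doomsday date is Sep 5.
Sep 27 is 22 days after Sep 5; 22 mod 7 = 1, so Saturday + 1 = Sunday.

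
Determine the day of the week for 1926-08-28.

Saturday

January 1, 1926 is a Friday.
Jan 1, 1926 → Feb 1, 1926: 31 days (January has 31).
Feb 1, 1926 → Mar 1, 1926: 28 days (February has 28).
Mar 1, 1926 → Apr 1, 1926: 31 days (March has 31).
Apr 1, 1926 → May 1, 1926: 30 days (April has 30).
May 1, 1926 → Jun 1, 1926: 31 days (May has 31).
Jun 1, 1926 → Jul 1, 1926: 30 days (June has 30).
Jul 1, 1926 → Aug 1, 1926: 31 days (July has 31).
Aug 1, 1926 → Aug 28, 1926: 27 days.
Total: 239 days.
239 mod 7 = 1, so Friday + 1 = Saturday.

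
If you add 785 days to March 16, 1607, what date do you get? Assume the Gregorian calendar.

May 9, 1609

+366 (one year; includes Feb 29, 1608) → Mar 16, 1608 (419 left).
+365 (one year) → Mar 16, 1609 (54 left).
Mar has 31 days: +16 → Apr 1, 1609 (38 left).
Apr has 30 days: +30 → May 1, 1609 (8 left).
+8 → May 9, 1609.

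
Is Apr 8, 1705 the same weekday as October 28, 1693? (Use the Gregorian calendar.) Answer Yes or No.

Yes

From Oct 28, 1693 to Apr 8, 1705 is 4179 days.
4179 mod 7 = 0, so they are the same weekday.
(Oct 28, 1693 is a Wednesday; Apr 8, 1705 is a Wednesday.)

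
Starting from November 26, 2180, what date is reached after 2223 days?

+365 (one year) → Nov 26, 2181 (1858 left).
+365 (one year) → Nov 26, 2182 (1493 left).
+365 (one year) → Nov 26, 2183 (1128 left).
+366 (one year; includes Feb 29, 2184) → Nov 26, 2184 (762 left).
+365 (one year) → Nov 26, 2185 (397 left).
Nov has 30 days: +5 → Dec 1, 2185 (392 left).
Dec has 31 days: +31 → Jan 1, 2186 (361 left).
Jan has 31 days: +31 → Feb 1, 2186 (330 left).
Feb has 28 days: +28 → Mar 1, 2186 (302 left).
Mar has 31 days: +31 → Apr 1, 2186 (271 left).
Apr has 30 days: +30 → May 1, 2186 (241 left).
May has 31 days: +31 → Jun 1, 2186 (210 left).
Jun has 30 days: +30 → Jul 1, 2186 (180 left).
Jul has 31 days: +31 → Aug 1, 2186 (149 left).
Aug has 31 days: +31 → Sep 1, 2186 (118 left).
Sep has 30 days: +30 → Oct 1, 2186 (88 left).
Oct has 31 days: +31 → Nov 1, 2186 (57 left).
Nov has 30 days: +30 → Dec 1, 2186 (27 left).
+27 → Dec 28, 2186.

December 28, 2186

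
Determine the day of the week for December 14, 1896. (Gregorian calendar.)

Doomsday rule: the anchor day for the 1800s is Friday. For year 96: 96÷12 = 8 r 0, and 0÷4 = 0, so 8+0+0 = 8.
Friday + 8 ≡ Saturday — that's 1896's doomsday.
In December the doomsday date is Dec 12.
Dec 14 is 2 days after Dec 12; 2 mod 7 = 2, so Saturday + 2 = Monday.

Monday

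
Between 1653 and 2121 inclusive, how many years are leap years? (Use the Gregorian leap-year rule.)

113

Multiples of 4 in [1653,2121]: 117.
Of those, multiples of 100: 5 (not leap unless ÷400).
Multiples of 400: 1.
Leap years = 117 − 5 + 1 = 113.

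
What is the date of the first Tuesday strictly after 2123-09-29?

Sep 29, 2123 is a Wednesday.
From Wednesday to the next Tuesday is 6 days.
Sep 29, 2123 + 6 = Oct 5, 2123.

October 5, 2123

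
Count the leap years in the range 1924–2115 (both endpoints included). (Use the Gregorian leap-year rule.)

47

Multiples of 4 in [1924,2115]: 48.
Of those, multiples of 100: 2 (not leap unless ÷400).
Multiples of 400: 1.
Leap years = 48 − 2 + 1 = 47.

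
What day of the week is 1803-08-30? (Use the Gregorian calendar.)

Tuesday

Doomsday rule: the anchor day for the 1800s is Friday. For year 03: 3÷12 = 0 r 3, and 3÷4 = 0, so 0+3+0 = 3.
Friday + 3 ≡ Monday — that's 1803's doomsday.
In August the doomsday date is Aug 8.
Aug 30 is 22 days after Aug 8; 22 mod 7 = 1, so Monday + 1 = Tuesday.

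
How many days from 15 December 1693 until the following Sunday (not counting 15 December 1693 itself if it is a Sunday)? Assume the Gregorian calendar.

Dec 15, 1693 is a Tuesday.
From Tuesday to the next Sunday is 5 days.

5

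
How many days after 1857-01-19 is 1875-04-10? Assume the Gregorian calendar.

Jan 19, 1857 → Jan 19, 1858: 365 days.
Jan 19, 1858 → Jan 19, 1859: 365 days.
Jan 19, 1859 → Jan 19, 1860: 365 days.
Jan 19, 1860 → Jan 19, 1861: 366 days (Feb 29, 1860 is in that span).
Jan 19, 1861 → Jan 19, 1862: 365 days.
Jan 19, 1862 → Jan 19, 1863: 365 days.
Jan 19, 1863 → Jan 19, 1864: 365 days.
Jan 19, 1864 → Jan 19, 1865: 366 days (Feb 29, 1864 is in that span).
Jan 19, 1865 → Jan 19, 1866: 365 days.
Jan 19, 1866 → Jan 19, 1867: 365 days.
Jan 19, 1867 → Jan 19, 1868: 365 days.
Jan 19, 1868 → Jan 19, 1869: 366 days (Feb 29, 1868 is in that span).
Jan 19, 1869 → Jan 19, 1870: 365 days.
Jan 19, 1870 → Jan 19, 1871: 365 days.
Jan 19, 1871 → Jan 19, 1872: 365 days.
Jan 19, 1872 → Jan 19, 1873: 366 days (Feb 29, 1872 is in that span).
Jan 19, 1873 → Jan 19, 1874: 365 days.
Jan 19, 1874 → Jan 19, 1875: 365 days.
Jan 19, 1875 → Feb 19, 1875: 31 days (January has 31).
Feb 19, 1875 → Mar 19, 1875: 28 days (February has 28).
Mar 19, 1875 → Apr 10, 1875: 22 days.
Total: 6655 days.

6655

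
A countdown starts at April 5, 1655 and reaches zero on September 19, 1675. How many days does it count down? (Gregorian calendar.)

Apr 5, 1655 → Apr 5, 1656: 366 days (Feb 29, 1656 is in that span).
Apr 5, 1656 → Apr 5, 1657: 365 days.
Apr 5, 1657 → Apr 5, 1658: 365 days.
Apr 5, 1658 → Apr 5, 1659: 365 days.
Apr 5, 1659 → Apr 5, 1660: 366 days (Feb 29, 1660 is in that span).
Apr 5, 1660 → Apr 5, 1661: 365 days.
Apr 5, 1661 → Apr 5, 1662: 365 days.
Apr 5, 1662 → Apr 5, 1663: 365 days.
Apr 5, 1663 → Apr 5, 1664: 366 days (Feb 29, 1664 is in that span).
Apr 5, 1664 → Apr 5, 1665: 365 days.
Apr 5, 1665 → Apr 5, 1666: 365 days.
Apr 5, 1666 → Apr 5, 1667: 365 days.
Apr 5, 1667 → Apr 5, 1668: 366 days (Feb 29, 1668 is in that span).
Apr 5, 1668 → Apr 5, 1669: 365 days.
Apr 5, 1669 → Apr 5, 1670: 365 days.
Apr 5, 1670 → Apr 5, 1671: 365 days.
Apr 5, 1671 → Apr 5, 1672: 366 days (Feb 29, 1672 is in that span).
Apr 5, 1672 → Apr 5, 1673: 365 days.
Apr 5, 1673 → Apr 5, 1674: 365 days.
Apr 5, 1674 → Apr 5, 1675: 365 days.
Apr 5, 1675 → May 5, 1675: 30 days (April has 30).
May 5, 1675 → Jun 5, 1675: 31 days (May has 31).
Jun 5, 1675 → Jul 5, 1675: 30 days (June has 30).
Jul 5, 1675 → Aug 5, 1675: 31 days (July has 31).
Aug 5, 1675 → Sep 5, 1675: 31 days (August has 31).
Sep 5, 1675 → Sep 19, 1675: 14 days.
Total: 7472 days.

7472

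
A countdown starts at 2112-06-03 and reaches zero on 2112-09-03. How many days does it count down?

Jun 3, 2112 → Jul 3, 2112: 30 days (June has 30).
Jul 3, 2112 → Aug 3, 2112: 31 days (July has 31).
Aug 3, 2112 → Sep 3, 2112: 31 days.
Total: 92 days.

92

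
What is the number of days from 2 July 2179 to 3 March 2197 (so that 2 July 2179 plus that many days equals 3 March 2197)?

Jul 2, 2179 → Jul 2, 2180: 366 days (Feb 29, 2180 is in that span).
Jul 2, 2180 → Jul 2, 2181: 365 days.
Jul 2, 2181 → Jul 2, 2182: 365 days.
Jul 2, 2182 → Jul 2, 2183: 365 days.
Jul 2, 2183 → Jul 2, 2184: 366 days (Feb 29, 2184 is in that span).
Jul 2, 2184 → Jul 2, 2185: 365 days.
Jul 2, 2185 → Jul 2, 2186: 365 days.
Jul 2, 2186 → Jul 2, 2187: 365 days.
Jul 2, 2187 → Jul 2, 2188: 366 days (Feb 29, 2188 is in that span).
Jul 2, 2188 → Jul 2, 2189: 365 days.
Jul 2, 2189 → Jul 2, 2190: 365 days.
Jul 2, 2190 → Jul 2, 2191: 365 days.
Jul 2, 2191 → Jul 2, 2192: 366 days (Feb 29, 2192 is in that span).
Jul 2, 2192 → Jul 2, 2193: 365 days.
Jul 2, 2193 → Jul 2, 2194: 365 days.
Jul 2, 2194 → Jul 2, 2195: 365 days.
Jul 2, 2195 → Jul 2, 2196: 366 days (Feb 29, 2196 is in that span).
Jul 2, 2196 → Aug 2, 2196: 31 days (July has 31).
Aug 2, 2196 → Sep 2, 2196: 31 days (August has 31).
Sep 2, 2196 → Oct 2, 2196: 30 days (September has 30).
Oct 2, 2196 → Nov 2, 2196: 31 days (October has 31).
Nov 2, 2196 → Dec 2, 2196: 30 days (November has 30).
Dec 2, 2196 → Jan 2, 2197: 31 days (December has 31).
Jan 2, 2197 → Feb 2, 2197: 31 days (January has 31).
Feb 2, 2197 → Mar 2, 2197: 28 days (February has 28).
Mar 2, 2197 → Mar 3, 2197: 1 days.
Total: 6454 days.

6454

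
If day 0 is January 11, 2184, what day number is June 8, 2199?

5627

Jan 11, 2184 → Jan 11, 2185: 366 days (Feb 29, 2184 is in that span).
Jan 11, 2185 → Jan 11, 2186: 365 days.
Jan 11, 2186 → Jan 11, 2187: 365 days.
Jan 11, 2187 → Jan 11, 2188: 365 days.
Jan 11, 2188 → Jan 11, 2189: 366 days (Feb 29, 2188 is in that span).
Jan 11, 2189 → Jan 11, 2190: 365 days.
Jan 11, 2190 → Jan 11, 2191: 365 days.
Jan 11, 2191 → Jan 11, 2192: 365 days.
Jan 11, 2192 → Jan 11, 2193: 366 days (Feb 29, 2192 is in that span).
Jan 11, 2193 → Jan 11, 2194: 365 days.
Jan 11, 2194 → Jan 11, 2195: 365 days.
Jan 11, 2195 → Jan 11, 2196: 365 days.
Jan 11, 2196 → Jan 11, 2197: 366 days (Feb 29, 2196 is in that span).
Jan 11, 2197 → Jan 11, 2198: 365 days.
Jan 11, 2198 → Jan 11, 2199: 365 days.
Jan 11, 2199 → Feb 11, 2199: 31 days (January has 31).
Feb 11, 2199 → Mar 11, 2199: 28 days (February has 28).
Mar 11, 2199 → Apr 11, 2199: 31 days (March has 31).
Apr 11, 2199 → May 11, 2199: 30 days (April has 30).
May 11, 2199 → Jun 8, 2199: 28 days.
Total: 5627 days.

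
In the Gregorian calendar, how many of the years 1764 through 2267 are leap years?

Multiples of 4 in [1764,2267]: 126.
Of those, multiples of 100: 5 (not leap unless ÷400).
Multiples of 400: 1.
Leap years = 126 − 5 + 1 = 122.

122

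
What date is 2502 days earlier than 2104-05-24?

−366 (one year; includes Feb 29, 2104) → May 24, 2103 (2136 left).
−365 (one year) → May 24, 2102 (1771 left).
−365 (one year) → May 24, 2101 (1406 left).
−365 (one year) → May 24, 2100 (1041 left).
−365 (one year) → May 24, 2099 (676 left).
−365 (one year) → May 24, 2098 (311 left).
−24 → Apr 30, 2098 (end of Apr, 30 days; 287 left).
−30 → Mar 31, 2098 (end of Mar, 31 days; 257 left).
−31 → Feb 28, 2098 (end of Feb, 28 days; 226 left).
−28 → Jan 31, 2098 (end of Jan, 31 days; 198 left).
−31 → Dec 31, 2097 (end of Dec, 31 days; 167 left).
−31 → Nov 30, 2097 (end of Nov, 30 days; 136 left).
−30 → Oct 31, 2097 (end of Oct, 31 days; 106 left).
−31 → Sep 30, 2097 (end of Sep, 30 days; 75 left).
−30 → Aug 31, 2097 (end of Aug, 31 days; 45 left).
−31 → Jul 31, 2097 (end of Jul, 31 days; 14 left).
−14 → Jul 17, 2097.

July 17, 2097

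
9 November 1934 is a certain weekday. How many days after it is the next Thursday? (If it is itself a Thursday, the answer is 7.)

Nov 9, 1934 is a Friday.
From Friday to the next Thursday is 6 days.

6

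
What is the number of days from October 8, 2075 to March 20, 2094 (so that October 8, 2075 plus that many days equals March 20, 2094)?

Oct 8, 2075 → Oct 8, 2076: 366 days (Feb 29, 2076 is in that span).
Oct 8, 2076 → Oct 8, 2077: 365 days.
Oct 8, 2077 → Oct 8, 2078: 365 days.
Oct 8, 2078 → Oct 8, 2079: 365 days.
Oct 8, 2079 → Oct 8, 2080: 366 days (Feb 29, 2080 is in that span).
Oct 8, 2080 → Oct 8, 2081: 365 days.
Oct 8, 2081 → Oct 8, 2082: 365 days.
Oct 8, 2082 → Oct 8, 2083: 365 days.
Oct 8, 2083 → Oct 8, 2084: 366 days (Feb 29, 2084 is in that span).
Oct 8, 2084 → Oct 8, 2085: 365 days.
Oct 8, 2085 → Oct 8, 2086: 365 days.
Oct 8, 2086 → Oct 8, 2087: 365 days.
Oct 8, 2087 → Oct 8, 2088: 366 days (Feb 29, 2088 is in that span).
Oct 8, 2088 → Oct 8, 2089: 365 days.
Oct 8, 2089 → Oct 8, 2090: 365 days.
Oct 8, 2090 → Oct 8, 2091: 365 days.
Oct 8, 2091 → Oct 8, 2092: 366 days (Feb 29, 2092 is in that span).
Oct 8, 2092 → Oct 8, 2093: 365 days.
Oct 8, 2093 → Nov 8, 2093: 31 days (October has 31).
Nov 8, 2093 → Dec 8, 2093: 30 days (November has 30).
Dec 8, 2093 → Jan 8, 2094: 31 days (December has 31).
Jan 8, 2094 → Feb 8, 2094: 31 days (January has 31).
Feb 8, 2094 → Mar 8, 2094: 28 days (February has 28).
Mar 8, 2094 → Mar 20, 2094: 12 days.
Total: 6738 days.

6738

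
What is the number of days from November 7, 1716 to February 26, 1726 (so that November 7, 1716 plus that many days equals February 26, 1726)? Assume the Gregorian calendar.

Nov 7, 1716 → Nov 7, 1717: 365 days.
Nov 7, 1717 → Nov 7, 1718: 365 days.
Nov 7, 1718 → Nov 7, 1719: 365 days.
Nov 7, 1719 → Nov 7, 1720: 366 days (Feb 29, 1720 is in that span).
Nov 7, 1720 → Nov 7, 1721: 365 days.
Nov 7, 1721 → Nov 7, 1722: 365 days.
Nov 7, 1722 → Nov 7, 1723: 365 days.
Nov 7, 1723 → Nov 7, 1724: 366 days (Feb 29, 1724 is in that span).
Nov 7, 1724 → Nov 7, 1725: 365 days.
Nov 7, 1725 → Dec 7, 1725: 30 days (November has 30).
Dec 7, 1725 → Jan 7, 1726: 31 days (December has 31).
Jan 7, 1726 → Feb 7, 1726: 31 days (January has 31).
Feb 7, 1726 → Feb 26, 1726: 19 days.
Total: 3398 days.

3398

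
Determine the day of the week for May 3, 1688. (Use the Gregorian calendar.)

Monday

Doomsday rule: the anchor day for the 1600s is Tuesday. For year 88: 88÷12 = 7 r 4, and 4÷4 = 1, so 7+4+1 = 12.
Tuesday + 12 ≡ Sunday — that's 1688's doomsday.
In May the doomsday date is May 9.
May 3 is 6 days before May 9; 6 mod 7 = 6, so Sunday − 6 = Monday.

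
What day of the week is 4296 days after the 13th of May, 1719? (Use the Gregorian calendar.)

First find the weekday of May 13, 1719. Doomsday rule: the anchor day for the 1700s is Sunday. For year 19: 19÷12 = 1 r 7, and 7÷4 = 1, so 1+7+1 = 9.
Sunday + 9 ≡ Tuesday — that's 1719's doomsday.
In May the doomsday date is May 9.
May 13 is 4 days after May 9; 4 mod 7 = 4, so Tuesday + 4 = Saturday.
4296 mod 7 = 5, so 4296 days after a Saturday is Saturday + 5 = Thursday.

Thursday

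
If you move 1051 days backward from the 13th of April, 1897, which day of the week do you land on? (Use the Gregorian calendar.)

Monday

First find the weekday of Apr 13, 1897. Doomsday rule: the anchor day for the 1800s is Friday. For year 97: 97÷12 = 8 r 1, and 1÷4 = 0, so 8+1+0 = 9.
Friday + 9 ≡ Sunday — that's 1897's doomsday.
In April the doomsday date is Apr 4.
Apr 13 is 9 days after Apr 4; 9 mod 7 = 2, so Sunday + 2 = Tuesday.
1051 mod 7 = 1, so 1051 days before a Tuesday is Tuesday − 1 = Monday.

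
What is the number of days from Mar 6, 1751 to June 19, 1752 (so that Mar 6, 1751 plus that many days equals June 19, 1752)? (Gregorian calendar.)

471

Mar 6, 1751 → Mar 6, 1752: 366 days (Feb 29, 1752 is in that span).
Mar 6, 1752 → Apr 6, 1752: 31 days (March has 31).
Apr 6, 1752 → May 6, 1752: 30 days (April has 30).
May 6, 1752 → Jun 6, 1752: 31 days (May has 31).
Jun 6, 1752 → Jun 19, 1752: 13 days.
Total: 471 days.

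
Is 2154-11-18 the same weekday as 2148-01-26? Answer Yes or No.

From Jan 26, 2148 to Nov 18, 2154 is 2488 days.
2488 mod 7 = 3, so they are different weekdays.
(Jan 26, 2148 is a Friday; Nov 18, 2154 is a Monday.)

No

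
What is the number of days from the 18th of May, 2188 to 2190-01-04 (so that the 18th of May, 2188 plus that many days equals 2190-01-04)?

596

May 18, 2188 → May 18, 2189: 365 days.
May 18, 2189 → Jun 18, 2189: 31 days (May has 31).
Jun 18, 2189 → Jul 18, 2189: 30 days (June has 30).
Jul 18, 2189 → Aug 18, 2189: 31 days (July has 31).
Aug 18, 2189 → Sep 18, 2189: 31 days (August has 31).
Sep 18, 2189 → Oct 18, 2189: 30 days (September has 30).
Oct 18, 2189 → Nov 18, 2189: 31 days (October has 31).
Nov 18, 2189 → Dec 18, 2189: 30 days (November has 30).
Dec 18, 2189 → Jan 4, 2190: 17 days.
Total: 596 days.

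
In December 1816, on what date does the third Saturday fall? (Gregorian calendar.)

December 21, 1816

December 1, 1816 is a Sunday.
The first Saturday is therefore December 7 (6 days later).
The third Saturday is 7 + 2×7 = December 21.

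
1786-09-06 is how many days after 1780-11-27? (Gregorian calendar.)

Nov 27, 1780 → Nov 27, 1781: 365 days.
Nov 27, 1781 → Nov 27, 1782: 365 days.
Nov 27, 1782 → Nov 27, 1783: 365 days.
Nov 27, 1783 → Nov 27, 1784: 366 days (Feb 29, 1784 is in that span).
Nov 27, 1784 → Nov 27, 1785: 365 days.
Nov 27, 1785 → Dec 27, 1785: 30 days (November has 30).
Dec 27, 1785 → Jan 27, 1786: 31 days (December has 31).
Jan 27, 1786 → Feb 27, 1786: 31 days (January has 31).
Feb 27, 1786 → Mar 27, 1786: 28 days (February has 28).
Mar 27, 1786 → Apr 27, 1786: 31 days (March has 31).
Apr 27, 1786 → May 27, 1786: 30 days (April has 30).
May 27, 1786 → Jun 27, 1786: 31 days (May has 31).
Jun 27, 1786 → Jul 27, 1786: 30 days (June has 30).
Jul 27, 1786 → Aug 27, 1786: 31 days (July has 31).
Aug 27, 1786 → Sep 6, 1786: 10 days.
Total: 2109 days.

2109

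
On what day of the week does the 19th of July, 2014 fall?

Saturday

January 1, 2014 is a Wednesday.
Jan 1, 2014 → Feb 1, 2014: 31 days (January has 31).
Feb 1, 2014 → Mar 1, 2014: 28 days (February has 28).
Mar 1, 2014 → Apr 1, 2014: 31 days (March has 31).
Apr 1, 2014 → May 1, 2014: 30 days (April has 30).
May 1, 2014 → Jun 1, 2014: 31 days (May has 31).
Jun 1, 2014 → Jul 1, 2014: 30 days (June has 30).
Jul 1, 2014 → Jul 19, 2014: 18 days.
Total: 199 days.
199 mod 7 = 3, so Wednesday + 3 = Saturday.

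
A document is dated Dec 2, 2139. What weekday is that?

Doomsday rule: the anchor day for the 2100s is Sunday. For year 39: 39÷12 = 3 r 3, and 3÷4 = 0, so 3+3+0 = 6.
Sunday + 6 ≡ Saturday — that's 2139's doomsday.
In December the doomsday date is Dec 12.
Dec 2 is 10 days before Dec 12; 10 mod 7 = 3, so Saturday − 3 = Wednesday.

Wednesday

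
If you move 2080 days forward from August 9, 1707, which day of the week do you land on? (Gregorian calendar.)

Wednesday

Aug 9, 1707 is a Tuesday.
2080 mod 7 = 1, so 2080 days after a Tuesday is Tuesday + 1 = Wednesday.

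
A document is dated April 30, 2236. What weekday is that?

Saturday

January 1, 2236 is a Friday.
Jan 1, 2236 → Feb 1, 2236: 31 days (January has 31).
Feb 1, 2236 → Mar 1, 2236: 29 days (February has 29).
Mar 1, 2236 → Apr 1, 2236: 31 days (March has 31).
Apr 1, 2236 → Apr 30, 2236: 29 days.
Total: 120 days.
120 mod 7 = 1, so Friday + 1 = Saturday.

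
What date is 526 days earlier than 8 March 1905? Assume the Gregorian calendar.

September 29, 1903

−365 (one year) → Mar 8, 1904 (161 left).
−8 → Feb 29, 1904 (end of Feb, 29 days; 153 left).
−29 → Jan 31, 1904 (end of Jan, 31 days; 124 left).
−31 → Dec 31, 1903 (end of Dec, 31 days; 93 left).
−31 → Nov 30, 1903 (end of Nov, 30 days; 62 left).
−30 → Oct 31, 1903 (end of Oct, 31 days; 32 left).
−31 → Sep 30, 1903 (end of Sep, 30 days; 1 left).
−1 → Sep 29, 1903.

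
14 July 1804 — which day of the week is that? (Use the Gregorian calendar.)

Doomsday rule: the anchor day for the 1800s is Friday. For year 04: 4÷12 = 0 r 4, and 4÷4 = 1, so 0+4+1 = 5.
Friday + 5 ≡ Wednesday — that's 1804's doomsday.
In July the doomsday date is Jul 11.
Jul 14 is 3 days after Jul 11; 3 mod 7 = 3, so Wednesday + 3 = Saturday.

Saturday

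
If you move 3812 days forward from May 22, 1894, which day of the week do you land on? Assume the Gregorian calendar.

Saturday

May 22, 1894 is a Tuesday.
3812 mod 7 = 4, so 3812 days after a Tuesday is Tuesday + 4 = Saturday.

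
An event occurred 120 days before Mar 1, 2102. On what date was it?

−1 → Feb 28, 2102 (end of Feb, 28 days; 119 left).
−28 → Jan 31, 2102 (end of Jan, 31 days; 91 left).
−31 → Dec 31, 2101 (end of Dec, 31 days; 60 left).
−31 → Nov 30, 2101 (end of Nov, 30 days; 29 left).
−29 → Nov 1, 2101.

November 1, 2101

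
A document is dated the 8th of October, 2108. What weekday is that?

Monday

Doomsday rule: the anchor day for the 2100s is Sunday. For year 08: 8÷12 = 0 r 8, and 8÷4 = 2, so 0+8+2 = 10.
Sunday + 10 ≡ Wednesday — that's 2108's doomsday.
In October the doomsday date is Oct 10.
Oct 8 is 2 days before Oct 10; 2 mod 7 = 2, so Wednesday − 2 = Monday.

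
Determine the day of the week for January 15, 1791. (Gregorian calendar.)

Saturday

Doomsday rule: the anchor day for the 1700s is Sunday. For year 91: 91÷12 = 7 r 7, and 7÷4 = 1, so 7+7+1 = 15.
Sunday + 15 ≡ Monday — that's 1791's doomsday.
In January the doomsday date is Jan 3 (1791 is not a leap year).
Jan 15 is 12 days after Jan 3; 12 mod 7 = 5, so Monday + 5 = Saturday.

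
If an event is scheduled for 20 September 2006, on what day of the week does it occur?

January 1, 2006 is a Sunday.
Jan 1, 2006 → Feb 1, 2006: 31 days (January has 31).
Feb 1, 2006 → Mar 1, 2006: 28 days (February has 28).
Mar 1, 2006 → Apr 1, 2006: 31 days (March has 31).
Apr 1, 2006 → May 1, 2006: 30 days (April has 30).
May 1, 2006 → Jun 1, 2006: 31 days (May has 31).
Jun 1, 2006 → Jul 1, 2006: 30 days (June has 30).
Jul 1, 2006 → Aug 1, 2006: 31 days (July has 31).
Aug 1, 2006 → Sep 1, 2006: 31 days (August has 31).
Sep 1, 2006 → Sep 20, 2006: 19 days.
Total: 262 days.
262 mod 7 = 3, so Sunday + 3 = Wednesday.

Wednesday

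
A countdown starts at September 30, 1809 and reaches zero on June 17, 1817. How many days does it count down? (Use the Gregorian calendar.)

2817

Sep 30, 1809 → Sep 30, 1810: 365 days.
Sep 30, 1810 → Sep 30, 1811: 365 days.
Sep 30, 1811 → Sep 30, 1812: 366 days (Feb 29, 1812 is in that span).
Sep 30, 1812 → Sep 30, 1813: 365 days.
Sep 30, 1813 → Sep 30, 1814: 365 days.
Sep 30, 1814 → Sep 30, 1815: 365 days.
Sep 30, 1815 → Sep 30, 1816: 366 days (Feb 29, 1816 is in that span).
Sep 30, 1816 → Oct 30, 1816: 30 days (September has 30).
Oct 30, 1816 → Nov 30, 1816: 31 days (October has 31).
Nov 30, 1816 → Dec 30, 1816: 30 days (November has 30).
Dec 30, 1816 → Jan 30, 1817: 31 days (December has 31).
Jan 30, 1817 → Feb 28, 1817: 29 days (January has 31).
Feb 28, 1817 → Mar 28, 1817: 28 days (February has 28).
Mar 28, 1817 → Apr 28, 1817: 31 days (March has 31).
Apr 28, 1817 → May 28, 1817: 30 days (April has 30).
May 28, 1817 → Jun 17, 1817: 20 days.
Total: 2817 days.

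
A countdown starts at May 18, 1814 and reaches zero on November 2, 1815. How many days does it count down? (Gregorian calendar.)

533

May 18, 1814 → May 18, 1815: 365 days.
May 18, 1815 → Jun 18, 1815: 31 days (May has 31).
Jun 18, 1815 → Jul 18, 1815: 30 days (June has 30).
Jul 18, 1815 → Aug 18, 1815: 31 days (July has 31).
Aug 18, 1815 → Sep 18, 1815: 31 days (August has 31).
Sep 18, 1815 → Oct 18, 1815: 30 days (September has 30).
Oct 18, 1815 → Nov 2, 1815: 15 days.
Total: 533 days.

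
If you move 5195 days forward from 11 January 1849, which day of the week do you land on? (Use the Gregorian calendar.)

Friday

Jan 11, 1849 is a Thursday.
5195 mod 7 = 1, so 5195 days after a Thursday is Thursday + 1 = Friday.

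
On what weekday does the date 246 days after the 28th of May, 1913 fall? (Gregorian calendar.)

May 28, 1913 is a Wednesday.
246 mod 7 = 1, so 246 days after a Wednesday is Wednesday + 1 = Thursday.

Thursday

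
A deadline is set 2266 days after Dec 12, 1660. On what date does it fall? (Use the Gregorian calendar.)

February 25, 1667

+365 (one year) → Dec 12, 1661 (1901 left).
+365 (one year) → Dec 12, 1662 (1536 left).
+365 (one year) → Dec 12, 1663 (1171 left).
+366 (one year; includes Feb 29, 1664) → Dec 12, 1664 (805 left).
+365 (one year) → Dec 12, 1665 (440 left).
+365 (one year) → Dec 12, 1666 (75 left).
Dec has 31 days: +20 → Jan 1, 1667 (55 left).
Jan has 31 days: +31 → Feb 1, 1667 (24 left).
+24 → Feb 25, 1667.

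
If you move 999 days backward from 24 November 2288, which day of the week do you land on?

Nov 24, 2288 is a Saturday.
999 mod 7 = 5, so 999 days before a Saturday is Saturday − 5 = Monday.

Monday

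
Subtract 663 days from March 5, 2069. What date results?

−365 (one year) → Mar 5, 2068 (298 left).
−5 → Feb 29, 2068 (end of Feb, 29 days; 293 left).
−29 → Jan 31, 2068 (end of Jan, 31 days; 264 left).
−31 → Dec 31, 2067 (end of Dec, 31 days; 233 left).
−31 → Nov 30, 2067 (end of Nov, 30 days; 202 left).
−30 → Oct 31, 2067 (end of Oct, 31 days; 172 left).
−31 → Sep 30, 2067 (end of Sep, 30 days; 141 left).
−30 → Aug 31, 2067 (end of Aug, 31 days; 111 left).
−31 → Jul 31, 2067 (end of Jul, 31 days; 80 left).
−31 → Jun 30, 2067 (end of Jun, 30 days; 49 left).
−30 → May 31, 2067 (end of May, 31 days; 19 left).
−19 → May 12, 2067.

May 12, 2067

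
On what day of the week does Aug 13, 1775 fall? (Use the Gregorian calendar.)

Doomsday rule: the anchor day for the 1700s is Sunday. For year 75: 75÷12 = 6 r 3, and 3÷4 = 0, so 6+3+0 = 9.
Sunday + 9 ≡ Tuesday — that's 1775's doomsday.
In August the doomsday date is Aug 8.
Aug 13 is 5 days after Aug 8; 5 mod 7 = 5, so Tuesday + 5 = Sunday.

Sunday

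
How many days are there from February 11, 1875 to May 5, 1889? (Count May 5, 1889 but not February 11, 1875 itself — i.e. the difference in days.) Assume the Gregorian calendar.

5197

Feb 11, 1875 → Feb 11, 1876: 365 days.
Feb 11, 1876 → Feb 11, 1877: 366 days (Feb 29, 1876 is in that span).
Feb 11, 1877 → Feb 11, 1878: 365 days.
Feb 11, 1878 → Feb 11, 1879: 365 days.
Feb 11, 1879 → Feb 11, 1880: 365 days.
Feb 11, 1880 → Feb 11, 1881: 366 days (Feb 29, 1880 is in that span).
Feb 11, 1881 → Feb 11, 1882: 365 days.
Feb 11, 1882 → Feb 11, 1883: 365 days.
Feb 11, 1883 → Feb 11, 1884: 365 days.
Feb 11, 1884 → Feb 11, 1885: 366 days (Feb 29, 1884 is in that span).
Feb 11, 1885 → Feb 11, 1886: 365 days.
Feb 11, 1886 → Feb 11, 1887: 365 days.
Feb 11, 1887 → Feb 11, 1888: 365 days.
Feb 11, 1888 → Feb 11, 1889: 366 days (Feb 29, 1888 is in that span).
Feb 11, 1889 → Mar 11, 1889: 28 days (February has 28).
Mar 11, 1889 → Apr 11, 1889: 31 days (March has 31).
Apr 11, 1889 → May 5, 1889: 24 days.
Total: 5197 days.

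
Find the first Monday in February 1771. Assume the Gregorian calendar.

February 1, 1771 is a Friday.
The first Monday is therefore February 4 (3 days later).

February 4, 1771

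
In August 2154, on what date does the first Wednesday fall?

August 7, 2154

August 1, 2154 is a Thursday.
The first Wednesday is therefore August 7 (6 days later).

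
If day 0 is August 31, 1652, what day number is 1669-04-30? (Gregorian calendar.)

6086

Aug 31, 1652 → Aug 31, 1653: 365 days.
Aug 31, 1653 → Aug 31, 1654: 365 days.
Aug 31, 1654 → Aug 31, 1655: 365 days.
Aug 31, 1655 → Aug 31, 1656: 366 days (Feb 29, 1656 is in that span).
Aug 31, 1656 → Aug 31, 1657: 365 days.
Aug 31, 1657 → Aug 31, 1658: 365 days.
Aug 31, 1658 → Aug 31, 1659: 365 days.
Aug 31, 1659 → Aug 31, 1660: 366 days (Feb 29, 1660 is in that span).
Aug 31, 1660 → Aug 31, 1661: 365 days.
Aug 31, 1661 → Aug 31, 1662: 365 days.
Aug 31, 1662 → Aug 31, 1663: 365 days.
Aug 31, 1663 → Aug 31, 1664: 366 days (Feb 29, 1664 is in that span).
Aug 31, 1664 → Aug 31, 1665: 365 days.
Aug 31, 1665 → Aug 31, 1666: 365 days.
Aug 31, 1666 → Aug 31, 1667: 365 days.
Aug 31, 1667 → Aug 31, 1668: 366 days (Feb 29, 1668 is in that span).
Aug 31, 1668 → Sep 30, 1668: 30 days (August has 31).
Sep 30, 1668 → Oct 30, 1668: 30 days (September has 30).
Oct 30, 1668 → Nov 30, 1668: 31 days (October has 31).
Nov 30, 1668 → Dec 30, 1668: 30 days (November has 30).
Dec 30, 1668 → Jan 30, 1669: 31 days (December has 31).
Jan 30, 1669 → Feb 28, 1669: 29 days (January has 31).
Feb 28, 1669 → Mar 28, 1669: 28 days (February has 28).
Mar 28, 1669 → Apr 28, 1669: 31 days (March has 31).
Apr 28, 1669 → Apr 30, 1669: 2 days.
Total: 6086 days.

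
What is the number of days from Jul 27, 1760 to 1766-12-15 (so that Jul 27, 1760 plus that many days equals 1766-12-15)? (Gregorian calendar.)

2332

Jul 27, 1760 → Jul 27, 1761: 365 days.
Jul 27, 1761 → Jul 27, 1762: 365 days.
Jul 27, 1762 → Jul 27, 1763: 365 days.
Jul 27, 1763 → Jul 27, 1764: 366 days (Feb 29, 1764 is in that span).
Jul 27, 1764 → Jul 27, 1765: 365 days.
Jul 27, 1765 → Jul 27, 1766: 365 days.
Jul 27, 1766 → Aug 27, 1766: 31 days (July has 31).
Aug 27, 1766 → Sep 27, 1766: 31 days (August has 31).
Sep 27, 1766 → Oct 27, 1766: 30 days (September has 30).
Oct 27, 1766 → Nov 27, 1766: 31 days (October has 31).
Nov 27, 1766 → Dec 15, 1766: 18 days.
Total: 2332 days.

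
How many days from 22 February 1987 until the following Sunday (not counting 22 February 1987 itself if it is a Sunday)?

7

Feb 22, 1987 is a Sunday.
From Sunday to the next Sunday is 7 days.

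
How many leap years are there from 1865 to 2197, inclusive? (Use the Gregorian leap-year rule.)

81

Multiples of 4 in [1865,2197]: 83.
Of those, multiples of 100: 3 (not leap unless ÷400).
Multiples of 400: 1.
Leap years = 83 − 3 + 1 = 81.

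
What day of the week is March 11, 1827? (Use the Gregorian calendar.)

Doomsday rule: the anchor day for the 1800s is Friday. For year 27: 27÷12 = 2 r 3, and 3÷4 = 0, so 2+3+0 = 5.
Friday + 5 ≡ Wednesday — that's 1827's doomsday.
In March the doomsday date is Mar 14.
Mar 11 is 3 days before Mar 14; 3 mod 7 = 3, so Wednesday − 3 = Sunday.

Sunday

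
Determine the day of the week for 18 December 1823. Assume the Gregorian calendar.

Doomsday rule: the anchor day for the 1800s is Friday. For year 23: 23÷12 = 1 r 11, and 11÷4 = 2, so 1+11+2 = 14.
Friday + 14 ≡ Friday — that's 1823's doomsday.
In December the doomsday date is Dec 12.
Dec 18 is 6 days after Dec 12; 6 mod 7 = 6, so Friday + 6 = Thursday.

Thursday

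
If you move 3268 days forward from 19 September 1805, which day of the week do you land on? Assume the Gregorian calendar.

Wednesday

First find the weekday of Sep 19, 1805. Doomsday rule: the anchor day for the 1800s is Friday. For year 05: 5÷12 = 0 r 5, and 5÷4 = 1, so 0+5+1 = 6.
Friday + 6 ≡ Thursday — that's 1805's doomsday.
In September the doomsday date is Sep 5.
Sep 19 is 14 days after Sep 5; 14 mod 7 = 0, so Thursday + 0 = Thursday.
3268 mod 7 = 6, so 3268 days after a Thursday is Thursday + 6 = Wednesday.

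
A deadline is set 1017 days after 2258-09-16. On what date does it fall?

June 29, 2261

+365 (one year) → Sep 16, 2259 (652 left).
+366 (one year; includes Feb 29, 2260) → Sep 16, 2260 (286 left).
Sep has 30 days: +15 → Oct 1, 2260 (271 left).
Oct has 31 days: +31 → Nov 1, 2260 (240 left).
Nov has 30 days: +30 → Dec 1, 2260 (210 left).
Dec has 31 days: +31 → Jan 1, 2261 (179 left).
Jan has 31 days: +31 → Feb 1, 2261 (148 left).
Feb has 28 days: +28 → Mar 1, 2261 (120 left).
Mar has 31 days: +31 → Apr 1, 2261 (89 left).
Apr has 30 days: +30 → May 1, 2261 (59 left).
May has 31 days: +31 → Jun 1, 2261 (28 left).
+28 → Jun 29, 2261.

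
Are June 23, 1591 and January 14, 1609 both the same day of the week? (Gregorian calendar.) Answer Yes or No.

No

From Jun 23, 1591 to Jan 14, 1609 is 6415 days.
6415 mod 7 = 3, so they are different weekdays.
(Jun 23, 1591 is a Sunday; Jan 14, 1609 is a Wednesday.)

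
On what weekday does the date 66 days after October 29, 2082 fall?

Sunday

Oct 29, 2082 is a Thursday.
66 mod 7 = 3, so 66 days after a Thursday is Thursday + 3 = Sunday.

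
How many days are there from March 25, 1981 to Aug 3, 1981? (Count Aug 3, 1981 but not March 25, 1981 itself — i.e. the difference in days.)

131

Mar 25, 1981 → Apr 25, 1981: 31 days (March has 31).
Apr 25, 1981 → May 25, 1981: 30 days (April has 30).
May 25, 1981 → Jun 25, 1981: 31 days (May has 31).
Jun 25, 1981 → Jul 25, 1981: 30 days (June has 30).
Jul 25, 1981 → Aug 3, 1981: 9 days.
Total: 131 days.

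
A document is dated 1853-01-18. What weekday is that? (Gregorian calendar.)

Doomsday rule: the anchor day for the 1800s is Friday. For year 53: 53÷12 = 4 r 5, and 5÷4 = 1, so 4+5+1 = 10.
Friday + 10 ≡ Monday — that's 1853's doomsday.
In January the doomsday date is Jan 3 (1853 is not a leap year).
Jan 18 is 15 days after Jan 3; 15 mod 7 = 1, so Monday + 1 = Tuesday.

Tuesday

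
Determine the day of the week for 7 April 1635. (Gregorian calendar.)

Doomsday rule: the anchor day for the 1600s is Tuesday. For year 35: 35÷12 = 2 r 11, and 11÷4 = 2, so 2+11+2 = 15.
Tuesday + 15 ≡ Wednesday — that's 1635's doomsday.
In April the doomsday date is Apr 4.
Apr 7 is 3 days after Apr 4; 3 mod 7 = 3, so Wednesday + 3 = Saturday.

Saturday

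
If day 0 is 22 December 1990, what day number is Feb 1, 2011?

Dec 22, 1990 → Dec 22, 1991: 365 days.
Dec 22, 1991 → Dec 22, 1992: 366 days (Feb 29, 1992 is in that span).
Dec 22, 1992 → Dec 22, 1993: 365 days.
Dec 22, 1993 → Dec 22, 1994: 365 days.
Dec 22, 1994 → Dec 22, 1995: 365 days.
Dec 22, 1995 → Dec 22, 1996: 366 days (Feb 29, 1996 is in that span).
Dec 22, 1996 → Dec 22, 1997: 365 days.
Dec 22, 1997 → Dec 22, 1998: 365 days.
Dec 22, 1998 → Dec 22, 1999: 365 days.
Dec 22, 1999 → Dec 22, 2000: 366 days (Feb 29, 2000 is in that span).
Dec 22, 2000 → Dec 22, 2001: 365 days.
Dec 22, 2001 → Dec 22, 2002: 365 days.
Dec 22, 2002 → Dec 22, 2003: 365 days.
Dec 22, 2003 → Dec 22, 2004: 366 days (Feb 29, 2004 is in that span).
Dec 22, 2004 → Dec 22, 2005: 365 days.
Dec 22, 2005 → Dec 22, 2006: 365 days.
Dec 22, 2006 → Dec 22, 2007: 365 days.
Dec 22, 2007 → Dec 22, 2008: 366 days (Feb 29, 2008 is in that span).
Dec 22, 2008 → Dec 22, 2009: 365 days.
Dec 22, 2009 → Dec 22, 2010: 365 days.
Dec 22, 2010 → Jan 22, 2011: 31 days (December has 31).
Jan 22, 2011 → Feb 1, 2011: 10 days.
Total: 7346 days.

7346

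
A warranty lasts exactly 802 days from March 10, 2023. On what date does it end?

+366 (one year; includes Feb 29, 2024) → Mar 10, 2024 (436 left).
+365 (one year) → Mar 10, 2025 (71 left).
Mar has 31 days: +22 → Apr 1, 2025 (49 left).
Apr has 30 days: +30 → May 1, 2025 (19 left).
+19 → May 20, 2025.

May 20, 2025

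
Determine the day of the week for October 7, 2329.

Doomsday rule: the anchor day for the 2300s is Wednesday. For year 29: 29÷12 = 2 r 5, and 5÷4 = 1, so 2+5+1 = 8.
Wednesday + 8 ≡ Thursday — that's 2329's doomsday.
In October the doomsday date is Oct 10.
Oct 7 is 3 days before Oct 10; 3 mod 7 = 3, so Thursday − 3 = Monday.

Monday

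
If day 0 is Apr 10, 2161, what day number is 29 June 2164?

1176

Apr 10, 2161 → Apr 10, 2162: 365 days.
Apr 10, 2162 → Apr 10, 2163: 365 days.
Apr 10, 2163 → Apr 10, 2164: 366 days (Feb 29, 2164 is in that span).
Apr 10, 2164 → May 10, 2164: 30 days (April has 30).
May 10, 2164 → Jun 10, 2164: 31 days (May has 31).
Jun 10, 2164 → Jun 29, 2164: 19 days.
Total: 1176 days.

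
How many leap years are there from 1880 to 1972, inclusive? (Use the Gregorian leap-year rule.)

23

Multiples of 4 in [1880,1972]: 24.
Of those, multiples of 100: 1 (not leap unless ÷400).
Multiples of 400: 0.
Leap years = 24 − 1 + 0 = 23.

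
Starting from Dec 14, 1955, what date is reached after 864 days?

April 26, 1958

+366 (one year; includes Feb 29, 1956) → Dec 14, 1956 (498 left).
+365 (one year) → Dec 14, 1957 (133 left).
Dec has 31 days: +18 → Jan 1, 1958 (115 left).
Jan has 31 days: +31 → Feb 1, 1958 (84 left).
Feb has 28 days: +28 → Mar 1, 1958 (56 left).
Mar has 31 days: +31 → Apr 1, 1958 (25 left).
+25 → Apr 26, 1958.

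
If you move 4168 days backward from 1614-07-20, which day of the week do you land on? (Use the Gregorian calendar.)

Thursday

Jul 20, 1614 is a Sunday.
4168 mod 7 = 3, so 4168 days before a Sunday is Sunday − 3 = Thursday.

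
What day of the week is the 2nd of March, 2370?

Monday

Doomsday rule: the anchor day for the 2300s is Wednesday. For year 70: 70÷12 = 5 r 10, and 10÷4 = 2, so 5+10+2 = 17.
Wednesday + 17 ≡ Saturday — that's 2370's doomsday.
In March the doomsday date is Mar 14.
Mar 2 is 12 days before Mar 14; 12 mod 7 = 5, so Saturday − 5 = Monday.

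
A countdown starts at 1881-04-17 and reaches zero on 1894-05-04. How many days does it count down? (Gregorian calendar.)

Apr 17, 1881 → Apr 17, 1882: 365 days.
Apr 17, 1882 → Apr 17, 1883: 365 days.
Apr 17, 1883 → Apr 17, 1884: 366 days (Feb 29, 1884 is in that span).
Apr 17, 1884 → Apr 17, 1885: 365 days.
Apr 17, 1885 → Apr 17, 1886: 365 days.
Apr 17, 1886 → Apr 17, 1887: 365 days.
Apr 17, 1887 → Apr 17, 1888: 366 days (Feb 29, 1888 is in that span).
Apr 17, 1888 → Apr 17, 1889: 365 days.
Apr 17, 1889 → Apr 17, 1890: 365 days.
Apr 17, 1890 → Apr 17, 1891: 365 days.
Apr 17, 1891 → Apr 17, 1892: 366 days (Feb 29, 1892 is in that span).
Apr 17, 1892 → Apr 17, 1893: 365 days.
Apr 17, 1893 → May 17, 1893: 30 days (April has 30).
May 17, 1893 → Jun 17, 1893: 31 days (May has 31).
Jun 17, 1893 → Jul 17, 1893: 30 days (June has 30).
Jul 17, 1893 → Aug 17, 1893: 31 days (July has 31).
Aug 17, 1893 → Sep 17, 1893: 31 days (August has 31).
Sep 17, 1893 → Oct 17, 1893: 30 days (September has 30).
Oct 17, 1893 → Nov 17, 1893: 31 days (October has 31).
Nov 17, 1893 → Dec 17, 1893: 30 days (November has 30).
Dec 17, 1893 → Jan 17, 1894: 31 days (December has 31).
Jan 17, 1894 → Feb 17, 1894: 31 days (January has 31).
Feb 17, 1894 → Mar 17, 1894: 28 days (February has 28).
Mar 17, 1894 → Apr 17, 1894: 31 days (March has 31).
Apr 17, 1894 → May 4, 1894: 17 days.
Total: 4765 days.

4765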